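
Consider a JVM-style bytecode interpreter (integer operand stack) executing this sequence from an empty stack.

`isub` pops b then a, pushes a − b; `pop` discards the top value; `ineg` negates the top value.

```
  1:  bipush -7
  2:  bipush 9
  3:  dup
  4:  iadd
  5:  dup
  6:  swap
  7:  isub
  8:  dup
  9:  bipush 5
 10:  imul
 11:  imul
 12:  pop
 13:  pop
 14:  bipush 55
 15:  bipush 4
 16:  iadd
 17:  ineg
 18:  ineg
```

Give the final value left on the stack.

bipush -7 -> -7
bipush 9  -> -7 9
dup       -> -7 9 9
iadd      -> -7 18
dup       -> -7 18 18
swap      -> -7 18 18
isub      -> -7 0
dup       -> -7 0 0
bipush 5  -> -7 0 0 5
imul      -> -7 0 0
imul      -> -7 0
pop       -> -7
pop       -> (empty)
bipush 55 -> 55
bipush 4  -> 55 4
iadd      -> 59
ineg      -> -59
ineg      -> 59

59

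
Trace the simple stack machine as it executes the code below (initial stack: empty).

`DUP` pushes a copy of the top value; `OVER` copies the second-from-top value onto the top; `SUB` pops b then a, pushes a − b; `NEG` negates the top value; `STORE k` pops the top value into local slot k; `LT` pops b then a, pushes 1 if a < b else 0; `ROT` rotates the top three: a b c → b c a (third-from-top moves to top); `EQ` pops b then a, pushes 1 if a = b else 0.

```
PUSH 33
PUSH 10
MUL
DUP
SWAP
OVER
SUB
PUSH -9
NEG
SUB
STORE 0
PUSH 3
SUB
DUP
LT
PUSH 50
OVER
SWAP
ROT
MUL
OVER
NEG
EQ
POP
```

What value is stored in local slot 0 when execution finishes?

-9

PUSH 33 : [33]
PUSH 10 : [33, 10]
MUL     : [330]
DUP     : [330, 330]
SWAP    : [330, 330]
OVER    : [330, 330, 330]
SUB     : [330, 0]
PUSH -9 : [330, 0, -9]
NEG     : [330, 0, 9]
SUB     : [330, -9]
STORE 0 : [330]
PUSH 3  : [330, 3]
SUB     : [327]
DUP     : [327, 327]
LT      : [0]
PUSH 50 : [0, 50]
OVER    : [0, 50, 0]
SWAP    : [0, 0, 50]
ROT     : [0, 50, 0]
MUL     : [0, 0]
OVER    : [0, 0, 0]
NEG     : [0, 0, 0]
EQ      : [0, 1]
POP     : [0]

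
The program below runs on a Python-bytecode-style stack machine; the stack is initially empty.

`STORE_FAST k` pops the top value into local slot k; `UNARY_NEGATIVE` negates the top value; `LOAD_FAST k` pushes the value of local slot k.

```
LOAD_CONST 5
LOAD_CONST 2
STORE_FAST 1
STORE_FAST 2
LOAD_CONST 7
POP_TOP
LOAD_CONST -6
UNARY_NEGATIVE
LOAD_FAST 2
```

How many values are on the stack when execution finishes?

2

LOAD_CONST 5    5
LOAD_CONST 2    5 2
STORE_FAST 1    5
STORE_FAST 2    (empty)
LOAD_CONST 7    7
POP_TOP         (empty)
LOAD_CONST -6   -6
UNARY_NEGATIVE  6
LOAD_FAST 2     6 5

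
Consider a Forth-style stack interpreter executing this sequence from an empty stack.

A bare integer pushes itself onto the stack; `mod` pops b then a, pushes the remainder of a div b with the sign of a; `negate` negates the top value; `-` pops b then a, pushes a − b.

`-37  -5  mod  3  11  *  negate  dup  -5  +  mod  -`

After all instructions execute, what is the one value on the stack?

-37     [-37]
-5      [-37, -5]
mod     [-2]
3       [-2, 3]
11      [-2, 3, 11]
*       [-2, 33]
negate  [-2, -33]
dup     [-2, -33, -33]
-5      [-2, -33, -33, -5]
+       [-2, -33, -38]
mod     [-2, -33]
-       [31]

31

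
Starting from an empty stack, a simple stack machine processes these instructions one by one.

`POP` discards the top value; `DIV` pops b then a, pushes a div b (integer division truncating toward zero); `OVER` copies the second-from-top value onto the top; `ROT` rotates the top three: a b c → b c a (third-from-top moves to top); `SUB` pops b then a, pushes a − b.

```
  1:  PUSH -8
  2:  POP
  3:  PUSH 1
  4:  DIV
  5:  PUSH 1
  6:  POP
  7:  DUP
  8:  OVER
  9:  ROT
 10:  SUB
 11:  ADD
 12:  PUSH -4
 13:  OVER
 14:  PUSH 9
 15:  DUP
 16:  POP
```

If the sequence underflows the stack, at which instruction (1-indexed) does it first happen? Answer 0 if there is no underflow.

4

PUSH -8 : [-8]
POP     : []
PUSH 1  : [1]
DIV  — needs 2 operands, stack has 1 → underflow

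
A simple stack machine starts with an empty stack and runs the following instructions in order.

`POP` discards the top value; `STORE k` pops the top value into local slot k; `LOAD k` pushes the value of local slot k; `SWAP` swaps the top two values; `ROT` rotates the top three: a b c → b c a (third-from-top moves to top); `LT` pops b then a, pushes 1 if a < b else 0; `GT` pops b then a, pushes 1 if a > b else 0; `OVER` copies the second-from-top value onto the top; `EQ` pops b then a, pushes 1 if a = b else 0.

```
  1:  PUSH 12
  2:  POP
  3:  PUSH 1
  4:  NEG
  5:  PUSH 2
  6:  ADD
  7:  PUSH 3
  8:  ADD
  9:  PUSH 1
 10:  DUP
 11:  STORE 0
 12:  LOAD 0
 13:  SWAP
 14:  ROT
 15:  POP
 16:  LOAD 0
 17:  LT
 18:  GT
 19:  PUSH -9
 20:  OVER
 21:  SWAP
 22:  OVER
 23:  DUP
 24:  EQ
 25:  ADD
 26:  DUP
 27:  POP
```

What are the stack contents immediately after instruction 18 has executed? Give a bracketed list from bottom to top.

PUSH 12 -> 12
POP     -> (empty)
PUSH 1  -> 1
NEG     -> -1
PUSH 2  -> -1 2
ADD     -> 1
PUSH 3  -> 1 3
ADD     -> 4
PUSH 1  -> 4 1
DUP     -> 4 1 1
STORE 0 -> 4 1
LOAD 0  -> 4 1 1
SWAP    -> 4 1 1
ROT     -> 1 1 4
POP     -> 1 1
LOAD 0  -> 1 1 1
LT      -> 1 0
GT      -> 1

[1]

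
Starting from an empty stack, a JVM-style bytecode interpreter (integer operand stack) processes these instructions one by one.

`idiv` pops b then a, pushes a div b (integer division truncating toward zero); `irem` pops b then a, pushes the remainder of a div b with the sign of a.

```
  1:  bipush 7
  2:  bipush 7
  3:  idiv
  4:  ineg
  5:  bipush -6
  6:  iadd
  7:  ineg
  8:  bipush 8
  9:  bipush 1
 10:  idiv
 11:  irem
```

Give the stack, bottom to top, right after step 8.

bipush 7  : [7]
bipush 7  : [7, 7]
idiv      : [1]
ineg      : [-1]
bipush -6 : [-1, -6]
iadd      : [-7]
ineg      : [7]
bipush 8  : [7, 8]

[7, 8]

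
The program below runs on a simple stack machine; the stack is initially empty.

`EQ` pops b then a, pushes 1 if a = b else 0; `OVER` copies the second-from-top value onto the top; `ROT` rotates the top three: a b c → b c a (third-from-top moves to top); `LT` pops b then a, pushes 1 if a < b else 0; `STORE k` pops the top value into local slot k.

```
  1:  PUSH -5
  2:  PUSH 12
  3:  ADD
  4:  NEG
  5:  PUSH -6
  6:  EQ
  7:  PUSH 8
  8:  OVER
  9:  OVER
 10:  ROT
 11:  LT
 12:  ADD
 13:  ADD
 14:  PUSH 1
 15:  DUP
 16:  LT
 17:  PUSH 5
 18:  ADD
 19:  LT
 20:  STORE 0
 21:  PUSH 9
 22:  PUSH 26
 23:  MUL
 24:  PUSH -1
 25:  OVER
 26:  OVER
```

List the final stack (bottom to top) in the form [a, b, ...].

[234, -1, 234, -1]

PUSH -5 → -5
PUSH 12 → -5 12
ADD     → 7
NEG     → -7
PUSH -6 → -7 -6
EQ      → 0
PUSH 8  → 0 8
OVER    → 0 8 0
OVER    → 0 8 0 8
ROT     → 0 0 8 8
LT      → 0 0 0
ADD     → 0 0
ADD     → 0
PUSH 1  → 0 1
DUP     → 0 1 1
LT      → 0 0
PUSH 5  → 0 0 5
ADD     → 0 5
LT      → 1
STORE 0 → (empty)
PUSH 9  → 9
PUSH 26 → 9 26
MUL     → 234
PUSH -1 → 234 -1
OVER    → 234 -1 234
OVER    → 234 -1 234 -1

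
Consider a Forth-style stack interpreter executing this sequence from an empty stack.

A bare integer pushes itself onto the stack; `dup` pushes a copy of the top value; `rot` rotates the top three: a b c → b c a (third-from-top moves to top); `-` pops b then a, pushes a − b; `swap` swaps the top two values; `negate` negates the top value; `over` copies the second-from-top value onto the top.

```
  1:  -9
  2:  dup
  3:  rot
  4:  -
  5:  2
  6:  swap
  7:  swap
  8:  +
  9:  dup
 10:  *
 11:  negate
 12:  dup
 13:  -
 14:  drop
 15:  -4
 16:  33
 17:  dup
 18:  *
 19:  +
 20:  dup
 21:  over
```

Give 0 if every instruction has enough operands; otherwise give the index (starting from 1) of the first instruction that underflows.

-9  → [-9]
dup → [-9, -9]
rot  — needs 3 operands, stack has 2 → underflow

3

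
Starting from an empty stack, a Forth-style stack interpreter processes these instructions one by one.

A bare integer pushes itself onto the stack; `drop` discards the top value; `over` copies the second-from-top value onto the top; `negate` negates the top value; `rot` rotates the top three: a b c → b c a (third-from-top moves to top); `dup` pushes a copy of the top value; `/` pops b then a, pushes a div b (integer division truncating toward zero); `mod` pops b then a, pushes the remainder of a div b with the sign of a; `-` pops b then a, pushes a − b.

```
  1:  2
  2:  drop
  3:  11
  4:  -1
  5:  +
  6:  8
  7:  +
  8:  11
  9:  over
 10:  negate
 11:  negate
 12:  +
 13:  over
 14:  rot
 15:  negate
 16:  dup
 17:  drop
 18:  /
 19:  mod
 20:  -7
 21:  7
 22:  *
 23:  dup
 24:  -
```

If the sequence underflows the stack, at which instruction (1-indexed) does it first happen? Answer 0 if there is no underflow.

2      → 2
drop   → (empty)
11     → 11
-1     → 11 -1
+      → 10
8      → 10 8
+      → 18
11     → 18 11
over   → 18 11 18
negate → 18 11 -18
negate → 18 11 18
+      → 18 29
over   → 18 29 18
rot    → 29 18 18
negate → 29 18 -18
dup    → 29 18 -18 -18
drop   → 29 18 -18
/      → 29 -1
mod    → 0
-7     → 0 -7
7      → 0 -7 7
*      → 0 -49
dup    → 0 -49 -49
-      → 0 0

0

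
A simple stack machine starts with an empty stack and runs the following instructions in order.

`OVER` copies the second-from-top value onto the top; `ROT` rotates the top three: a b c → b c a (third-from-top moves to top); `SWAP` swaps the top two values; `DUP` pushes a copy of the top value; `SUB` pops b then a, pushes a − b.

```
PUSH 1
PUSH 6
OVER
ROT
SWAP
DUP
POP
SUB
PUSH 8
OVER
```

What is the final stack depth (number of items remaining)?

PUSH 1 → 1
PUSH 6 → 1 6
OVER   → 1 6 1
ROT    → 6 1 1
SWAP   → 6 1 1
DUP    → 6 1 1 1
POP    → 6 1 1
SUB    → 6 0
PUSH 8 → 6 0 8
OVER   → 6 0 8 0

4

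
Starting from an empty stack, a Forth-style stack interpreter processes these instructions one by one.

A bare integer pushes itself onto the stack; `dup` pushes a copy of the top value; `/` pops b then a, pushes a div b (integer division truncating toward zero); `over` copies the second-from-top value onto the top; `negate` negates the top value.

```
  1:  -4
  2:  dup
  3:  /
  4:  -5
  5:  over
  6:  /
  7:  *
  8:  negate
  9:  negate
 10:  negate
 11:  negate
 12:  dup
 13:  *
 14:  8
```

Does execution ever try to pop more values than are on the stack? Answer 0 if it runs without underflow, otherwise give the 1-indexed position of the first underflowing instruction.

0

-4     : -4
dup    : -4 -4
/      : 1
-5     : 1 -5
over   : 1 -5 1
/      : 1 -5
*      : -5
negate : 5
negate : -5
negate : 5
negate : -5
dup    : -5 -5
*      : 25
8      : 25 8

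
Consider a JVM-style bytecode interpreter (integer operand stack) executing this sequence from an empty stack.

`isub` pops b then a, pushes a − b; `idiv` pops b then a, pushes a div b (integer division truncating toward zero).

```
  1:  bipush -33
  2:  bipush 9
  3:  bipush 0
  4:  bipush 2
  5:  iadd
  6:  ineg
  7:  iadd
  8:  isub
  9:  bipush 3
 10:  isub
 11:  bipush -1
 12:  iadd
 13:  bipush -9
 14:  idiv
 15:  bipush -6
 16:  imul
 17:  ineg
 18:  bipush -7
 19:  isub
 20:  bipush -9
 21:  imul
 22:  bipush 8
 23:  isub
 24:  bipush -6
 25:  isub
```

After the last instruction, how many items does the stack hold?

bipush -33  -33
bipush 9    -33 9
bipush 0    -33 9 0
bipush 2    -33 9 0 2
iadd        -33 9 2
ineg        -33 9 -2
iadd        -33 7
isub        -40
bipush 3    -40 3
isub        -43
bipush -1   -43 -1
iadd        -44
bipush -9   -44 -9
idiv        4
bipush -6   4 -6
imul        -24
ineg        24
bipush -7   24 -7
isub        31
bipush -9   31 -9
imul        -279
bipush 8    -279 8
isub        -287
bipush -6   -287 -6
isub        -281

1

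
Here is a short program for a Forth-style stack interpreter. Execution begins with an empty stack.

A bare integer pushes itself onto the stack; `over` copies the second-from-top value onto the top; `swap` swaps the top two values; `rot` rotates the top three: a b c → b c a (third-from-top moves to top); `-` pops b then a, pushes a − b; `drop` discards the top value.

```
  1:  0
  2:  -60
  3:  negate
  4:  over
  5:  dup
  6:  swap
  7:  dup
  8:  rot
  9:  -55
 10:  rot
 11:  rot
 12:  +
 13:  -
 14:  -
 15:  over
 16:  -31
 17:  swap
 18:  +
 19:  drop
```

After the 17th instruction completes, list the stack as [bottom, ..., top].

0      → 0
-60    → 0 -60
negate → 0 60
over   → 0 60 0
dup    → 0 60 0 0
swap   → 0 60 0 0
dup    → 0 60 0 0 0
rot    → 0 60 0 0 0
-55    → 0 60 0 0 0 -55
rot    → 0 60 0 0 -55 0
rot    → 0 60 0 -55 0 0
+      → 0 60 0 -55 0
-      → 0 60 0 -55
-      → 0 60 55
over   → 0 60 55 60
-31    → 0 60 55 60 -31
swap   → 0 60 55 -31 60

[0, 60, 55, -31, 60]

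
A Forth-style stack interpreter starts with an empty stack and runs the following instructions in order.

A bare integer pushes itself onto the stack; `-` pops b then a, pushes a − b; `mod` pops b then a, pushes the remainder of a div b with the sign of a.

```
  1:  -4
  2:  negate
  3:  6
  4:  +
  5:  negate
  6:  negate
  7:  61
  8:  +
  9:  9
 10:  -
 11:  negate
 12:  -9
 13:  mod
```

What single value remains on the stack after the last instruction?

-8

-4      -4
negate  4
6       4 6
+       10
negate  -10
negate  10
61      10 61
+       71
9       71 9
-       62
negate  -62
-9      -62 -9
mod     -8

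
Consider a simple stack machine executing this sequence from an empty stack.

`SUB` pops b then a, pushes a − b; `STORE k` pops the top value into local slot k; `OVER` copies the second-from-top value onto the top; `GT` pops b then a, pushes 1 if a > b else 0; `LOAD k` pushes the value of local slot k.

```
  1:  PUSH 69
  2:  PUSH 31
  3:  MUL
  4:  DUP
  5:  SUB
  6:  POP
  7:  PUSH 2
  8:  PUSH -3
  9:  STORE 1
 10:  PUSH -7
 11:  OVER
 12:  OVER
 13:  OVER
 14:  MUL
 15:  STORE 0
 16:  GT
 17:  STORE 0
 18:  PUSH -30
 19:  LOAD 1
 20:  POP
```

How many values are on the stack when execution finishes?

2

PUSH 69  -> [69]
PUSH 31  -> [69, 31]
MUL      -> [2139]
DUP      -> [2139, 2139]
SUB      -> [0]
POP      -> []
PUSH 2   -> [2]
PUSH -3  -> [2, -3]
STORE 1  -> [2]
PUSH -7  -> [2, -7]
OVER     -> [2, -7, 2]
OVER     -> [2, -7, 2, -7]
OVER     -> [2, -7, 2, -7, 2]
MUL      -> [2, -7, 2, -14]
STORE 0  -> [2, -7, 2]
GT       -> [2, 0]
STORE 0  -> [2]
PUSH -30 -> [2, -30]
LOAD 1   -> [2, -30, -3]
POP      -> [2, -30]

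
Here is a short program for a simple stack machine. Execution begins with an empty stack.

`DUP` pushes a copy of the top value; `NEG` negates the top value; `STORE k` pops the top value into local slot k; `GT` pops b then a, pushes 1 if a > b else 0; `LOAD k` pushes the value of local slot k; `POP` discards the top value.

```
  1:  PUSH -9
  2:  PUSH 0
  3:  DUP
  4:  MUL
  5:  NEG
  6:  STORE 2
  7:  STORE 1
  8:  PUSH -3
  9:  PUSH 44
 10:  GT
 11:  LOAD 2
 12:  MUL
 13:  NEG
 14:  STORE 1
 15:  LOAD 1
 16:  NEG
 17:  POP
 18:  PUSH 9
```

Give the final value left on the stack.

PUSH -9  -9
PUSH 0   -9 0
DUP      -9 0 0
MUL      -9 0
NEG      -9 0
STORE 2  -9
STORE 1  (empty)
PUSH -3  -3
PUSH 44  -3 44
GT       0
LOAD 2   0 0
MUL      0
NEG      0
STORE 1  (empty)
LOAD 1   0
NEG      0
POP      (empty)
PUSH 9   9

9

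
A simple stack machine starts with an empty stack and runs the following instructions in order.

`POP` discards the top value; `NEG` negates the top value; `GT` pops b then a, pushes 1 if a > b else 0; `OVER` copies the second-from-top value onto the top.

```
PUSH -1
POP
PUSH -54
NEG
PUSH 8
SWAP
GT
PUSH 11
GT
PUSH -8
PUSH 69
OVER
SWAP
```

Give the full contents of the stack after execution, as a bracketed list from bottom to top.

[0, -8, -8, 69]

PUSH -1  → [-1]
POP      → []
PUSH -54 → [-54]
NEG      → [54]
PUSH 8   → [54, 8]
SWAP     → [8, 54]
GT       → [0]
PUSH 11  → [0, 11]
GT       → [0]
PUSH -8  → [0, -8]
PUSH 69  → [0, -8, 69]
OVER     → [0, -8, 69, -8]
SWAP     → [0, -8, -8, 69]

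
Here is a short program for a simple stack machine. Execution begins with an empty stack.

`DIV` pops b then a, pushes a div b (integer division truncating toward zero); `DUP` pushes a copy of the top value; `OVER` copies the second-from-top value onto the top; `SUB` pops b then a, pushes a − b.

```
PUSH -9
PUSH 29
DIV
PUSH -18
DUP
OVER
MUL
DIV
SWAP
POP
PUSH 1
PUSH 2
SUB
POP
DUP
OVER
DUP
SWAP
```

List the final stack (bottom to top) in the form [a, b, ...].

[0, 0, 0, 0]

PUSH -9  → -9
PUSH 29  → -9 29
DIV      → 0
PUSH -18 → 0 -18
DUP      → 0 -18 -18
OVER     → 0 -18 -18 -18
MUL      → 0 -18 324
DIV      → 0 0
SWAP     → 0 0
POP      → 0
PUSH 1   → 0 1
PUSH 2   → 0 1 2
SUB      → 0 -1
POP      → 0
DUP      → 0 0
OVER     → 0 0 0
DUP      → 0 0 0 0
SWAP     → 0 0 0 0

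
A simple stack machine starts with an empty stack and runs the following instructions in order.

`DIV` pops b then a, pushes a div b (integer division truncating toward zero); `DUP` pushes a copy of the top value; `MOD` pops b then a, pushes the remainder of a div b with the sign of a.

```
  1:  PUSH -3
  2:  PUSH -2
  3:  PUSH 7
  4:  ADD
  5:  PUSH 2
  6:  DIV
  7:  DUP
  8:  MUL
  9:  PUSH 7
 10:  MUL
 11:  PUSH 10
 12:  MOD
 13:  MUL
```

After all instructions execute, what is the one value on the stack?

-24

PUSH -3 -> [-3]
PUSH -2 -> [-3, -2]
PUSH 7  -> [-3, -2, 7]
ADD     -> [-3, 5]
PUSH 2  -> [-3, 5, 2]
DIV     -> [-3, 2]
DUP     -> [-3, 2, 2]
MUL     -> [-3, 4]
PUSH 7  -> [-3, 4, 7]
MUL     -> [-3, 28]
PUSH 10 -> [-3, 28, 10]
MOD     -> [-3, 8]
MUL     -> [-24]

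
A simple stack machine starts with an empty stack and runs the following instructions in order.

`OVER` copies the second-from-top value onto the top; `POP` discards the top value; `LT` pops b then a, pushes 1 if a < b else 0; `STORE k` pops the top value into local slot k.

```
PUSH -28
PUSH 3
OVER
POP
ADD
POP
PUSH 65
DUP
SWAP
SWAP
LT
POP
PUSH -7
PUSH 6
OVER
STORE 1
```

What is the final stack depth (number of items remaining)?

2

PUSH -28 -> [-28]
PUSH 3   -> [-28, 3]
OVER     -> [-28, 3, -28]
POP      -> [-28, 3]
ADD      -> [-25]
POP      -> []
PUSH 65  -> [65]
DUP      -> [65, 65]
SWAP     -> [65, 65]
SWAP     -> [65, 65]
LT       -> [0]
POP      -> []
PUSH -7  -> [-7]
PUSH 6   -> [-7, 6]
OVER     -> [-7, 6, -7]
STORE 1  -> [-7, 6]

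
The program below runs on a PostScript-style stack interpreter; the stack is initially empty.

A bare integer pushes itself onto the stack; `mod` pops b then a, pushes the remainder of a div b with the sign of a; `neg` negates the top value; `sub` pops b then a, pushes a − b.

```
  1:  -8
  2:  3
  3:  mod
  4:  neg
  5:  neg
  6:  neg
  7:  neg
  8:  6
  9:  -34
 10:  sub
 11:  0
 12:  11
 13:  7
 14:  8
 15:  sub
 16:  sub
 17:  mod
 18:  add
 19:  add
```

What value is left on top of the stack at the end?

38

-8  -> -8
3   -> -8 3
mod -> -2
neg -> 2
neg -> -2
neg -> 2
neg -> -2
6   -> -2 6
-34 -> -2 6 -34
sub -> -2 40
0   -> -2 40 0
11  -> -2 40 0 11
7   -> -2 40 0 11 7
8   -> -2 40 0 11 7 8
sub -> -2 40 0 11 -1
sub -> -2 40 0 12
mod -> -2 40 0
add -> -2 40
add -> 38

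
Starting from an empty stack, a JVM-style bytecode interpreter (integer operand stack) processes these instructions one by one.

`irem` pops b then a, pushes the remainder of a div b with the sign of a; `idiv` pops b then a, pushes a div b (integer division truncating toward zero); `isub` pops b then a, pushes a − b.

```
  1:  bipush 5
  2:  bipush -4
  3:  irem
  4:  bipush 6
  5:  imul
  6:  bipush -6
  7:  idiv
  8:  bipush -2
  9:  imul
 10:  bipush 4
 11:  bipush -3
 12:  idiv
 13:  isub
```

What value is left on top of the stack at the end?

3

bipush 5  → [5]
bipush -4 → [5, -4]
irem      → [1]
bipush 6  → [1, 6]
imul      → [6]
bipush -6 → [6, -6]
idiv      → [-1]
bipush -2 → [-1, -2]
imul      → [2]
bipush 4  → [2, 4]
bipush -3 → [2, 4, -3]
idiv      → [2, -1]
isub      → [3]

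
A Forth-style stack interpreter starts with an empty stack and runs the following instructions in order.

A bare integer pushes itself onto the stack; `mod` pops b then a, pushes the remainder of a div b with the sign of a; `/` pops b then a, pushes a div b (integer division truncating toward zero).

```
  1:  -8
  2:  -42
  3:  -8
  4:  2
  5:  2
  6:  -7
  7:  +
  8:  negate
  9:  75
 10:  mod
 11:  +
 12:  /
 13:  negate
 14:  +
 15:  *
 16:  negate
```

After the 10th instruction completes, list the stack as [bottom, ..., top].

-8      [-8]
-42     [-8, -42]
-8      [-8, -42, -8]
2       [-8, -42, -8, 2]
2       [-8, -42, -8, 2, 2]
-7      [-8, -42, -8, 2, 2, -7]
+       [-8, -42, -8, 2, -5]
negate  [-8, -42, -8, 2, 5]
75      [-8, -42, -8, 2, 5, 75]
mod     [-8, -42, -8, 2, 5]

[-8, -42, -8, 2, 5]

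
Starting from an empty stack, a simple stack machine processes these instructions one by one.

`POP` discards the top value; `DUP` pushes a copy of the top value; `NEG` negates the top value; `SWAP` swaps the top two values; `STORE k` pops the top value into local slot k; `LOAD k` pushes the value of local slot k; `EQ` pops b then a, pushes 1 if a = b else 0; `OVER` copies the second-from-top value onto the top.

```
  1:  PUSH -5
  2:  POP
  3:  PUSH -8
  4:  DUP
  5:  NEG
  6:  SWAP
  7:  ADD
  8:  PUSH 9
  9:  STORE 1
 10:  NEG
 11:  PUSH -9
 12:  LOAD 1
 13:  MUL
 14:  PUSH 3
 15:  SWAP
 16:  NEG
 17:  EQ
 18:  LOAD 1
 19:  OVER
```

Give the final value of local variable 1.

PUSH -5 : [-5]
POP     : []
PUSH -8 : [-8]
DUP     : [-8, -8]
NEG     : [-8, 8]
SWAP    : [8, -8]
ADD     : [0]
PUSH 9  : [0, 9]
STORE 1 : [0]
NEG     : [0]
PUSH -9 : [0, -9]
LOAD 1  : [0, -9, 9]
MUL     : [0, -81]
PUSH 3  : [0, -81, 3]
SWAP    : [0, 3, -81]
NEG     : [0, 3, 81]
EQ      : [0, 0]
LOAD 1  : [0, 0, 9]
OVER    : [0, 0, 9, 0]

9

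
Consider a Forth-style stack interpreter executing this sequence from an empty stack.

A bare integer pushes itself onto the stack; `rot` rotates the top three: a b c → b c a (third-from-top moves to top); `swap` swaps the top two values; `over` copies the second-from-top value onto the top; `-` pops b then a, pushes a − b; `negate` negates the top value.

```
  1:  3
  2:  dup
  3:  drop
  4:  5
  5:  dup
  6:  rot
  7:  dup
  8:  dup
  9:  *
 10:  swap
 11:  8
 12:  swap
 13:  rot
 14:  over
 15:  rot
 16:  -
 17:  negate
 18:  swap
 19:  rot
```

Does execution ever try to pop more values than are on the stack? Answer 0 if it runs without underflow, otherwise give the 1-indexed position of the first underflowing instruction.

0

3      → 3
dup    → 3 3
drop   → 3
5      → 3 5
dup    → 3 5 5
rot    → 5 5 3
dup    → 5 5 3 3
dup    → 5 5 3 3 3
*      → 5 5 3 9
swap   → 5 5 9 3
8      → 5 5 9 3 8
swap   → 5 5 9 8 3
rot    → 5 5 8 3 9
over   → 5 5 8 3 9 3
rot    → 5 5 8 9 3 3
-      → 5 5 8 9 0
negate → 5 5 8 9 0
swap   → 5 5 8 0 9
rot    → 5 5 0 9 8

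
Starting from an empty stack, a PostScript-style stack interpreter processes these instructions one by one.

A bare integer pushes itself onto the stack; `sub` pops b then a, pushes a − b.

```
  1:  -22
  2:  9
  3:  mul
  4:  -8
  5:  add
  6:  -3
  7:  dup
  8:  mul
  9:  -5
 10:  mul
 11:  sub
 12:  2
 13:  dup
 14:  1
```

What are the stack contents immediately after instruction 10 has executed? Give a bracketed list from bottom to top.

[-206, -45]

-22 → [-22]
9   → [-22, 9]
mul → [-198]
-8  → [-198, -8]
add → [-206]
-3  → [-206, -3]
dup → [-206, -3, -3]
mul → [-206, 9]
-5  → [-206, 9, -5]
mul → [-206, -45]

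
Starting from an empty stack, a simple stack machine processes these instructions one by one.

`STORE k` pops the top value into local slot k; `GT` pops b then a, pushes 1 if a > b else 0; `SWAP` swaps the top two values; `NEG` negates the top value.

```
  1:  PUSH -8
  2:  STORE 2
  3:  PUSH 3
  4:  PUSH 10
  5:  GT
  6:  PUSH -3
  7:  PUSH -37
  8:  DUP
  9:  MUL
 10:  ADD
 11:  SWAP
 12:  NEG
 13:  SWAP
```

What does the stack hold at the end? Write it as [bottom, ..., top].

PUSH -8  → -8
STORE 2  → (empty)
PUSH 3   → 3
PUSH 10  → 3 10
GT       → 0
PUSH -3  → 0 -3
PUSH -37 → 0 -3 -37
DUP      → 0 -3 -37 -37
MUL      → 0 -3 1369
ADD      → 0 1366
SWAP     → 1366 0
NEG      → 1366 0
SWAP     → 0 1366

[0, 1366]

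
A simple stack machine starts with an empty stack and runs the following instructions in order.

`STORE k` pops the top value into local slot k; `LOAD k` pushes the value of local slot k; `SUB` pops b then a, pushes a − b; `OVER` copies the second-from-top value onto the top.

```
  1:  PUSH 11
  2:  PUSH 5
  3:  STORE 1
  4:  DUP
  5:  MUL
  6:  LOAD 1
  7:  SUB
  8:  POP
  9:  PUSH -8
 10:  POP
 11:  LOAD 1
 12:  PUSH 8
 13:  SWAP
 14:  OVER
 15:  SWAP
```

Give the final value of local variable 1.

PUSH 11  [11]
PUSH 5   [11, 5]
STORE 1  [11]
DUP      [11, 11]
MUL      [121]
LOAD 1   [121, 5]
SUB      [116]
POP      []
PUSH -8  [-8]
POP      []
LOAD 1   [5]
PUSH 8   [5, 8]
SWAP     [8, 5]
OVER     [8, 5, 8]
SWAP     [8, 8, 5]

5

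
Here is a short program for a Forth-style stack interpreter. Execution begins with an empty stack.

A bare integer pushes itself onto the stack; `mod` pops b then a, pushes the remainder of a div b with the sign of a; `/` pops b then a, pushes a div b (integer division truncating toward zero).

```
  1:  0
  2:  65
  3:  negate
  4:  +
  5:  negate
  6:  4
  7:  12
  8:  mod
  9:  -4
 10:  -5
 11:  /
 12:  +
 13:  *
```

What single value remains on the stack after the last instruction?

260

0       [0]
65      [0, 65]
negate  [0, -65]
+       [-65]
negate  [65]
4       [65, 4]
12      [65, 4, 12]
mod     [65, 4]
-4      [65, 4, -4]
-5      [65, 4, -4, -5]
/       [65, 4, 0]
+       [65, 4]
*       [260]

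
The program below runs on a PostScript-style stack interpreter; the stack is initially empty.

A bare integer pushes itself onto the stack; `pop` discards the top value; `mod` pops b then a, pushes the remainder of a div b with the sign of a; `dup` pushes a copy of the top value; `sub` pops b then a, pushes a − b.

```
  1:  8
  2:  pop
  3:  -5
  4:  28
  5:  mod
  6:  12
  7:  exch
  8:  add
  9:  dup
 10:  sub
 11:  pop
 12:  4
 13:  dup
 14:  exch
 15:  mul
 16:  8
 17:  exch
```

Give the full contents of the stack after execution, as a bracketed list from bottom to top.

8    : [8]
pop  : []
-5   : [-5]
28   : [-5, 28]
mod  : [-5]
12   : [-5, 12]
exch : [12, -5]
add  : [7]
dup  : [7, 7]
sub  : [0]
pop  : []
4    : [4]
dup  : [4, 4]
exch : [4, 4]
mul  : [16]
8    : [16, 8]
exch : [8, 16]

[8, 16]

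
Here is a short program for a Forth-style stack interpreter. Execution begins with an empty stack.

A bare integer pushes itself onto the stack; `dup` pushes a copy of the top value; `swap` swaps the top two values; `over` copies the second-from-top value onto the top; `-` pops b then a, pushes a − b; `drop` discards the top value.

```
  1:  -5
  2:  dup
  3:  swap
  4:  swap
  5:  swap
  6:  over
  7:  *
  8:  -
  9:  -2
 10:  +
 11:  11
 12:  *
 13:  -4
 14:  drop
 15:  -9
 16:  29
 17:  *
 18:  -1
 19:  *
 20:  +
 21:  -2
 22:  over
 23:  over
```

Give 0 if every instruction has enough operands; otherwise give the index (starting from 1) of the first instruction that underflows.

-5   : [-5]
dup  : [-5, -5]
swap : [-5, -5]
swap : [-5, -5]
swap : [-5, -5]
over : [-5, -5, -5]
*    : [-5, 25]
-    : [-30]
-2   : [-30, -2]
+    : [-32]
11   : [-32, 11]
*    : [-352]
-4   : [-352, -4]
drop : [-352]
-9   : [-352, -9]
29   : [-352, -9, 29]
*    : [-352, -261]
-1   : [-352, -261, -1]
*    : [-352, 261]
+    : [-91]
-2   : [-91, -2]
over : [-91, -2, -91]
over : [-91, -2, -91, -2]

0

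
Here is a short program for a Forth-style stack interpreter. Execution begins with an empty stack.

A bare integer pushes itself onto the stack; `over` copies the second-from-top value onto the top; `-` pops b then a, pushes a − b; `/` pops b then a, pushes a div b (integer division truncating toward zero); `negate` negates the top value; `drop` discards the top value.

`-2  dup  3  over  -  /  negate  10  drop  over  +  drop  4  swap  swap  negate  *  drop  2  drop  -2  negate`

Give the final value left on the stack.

-2     → [-2]
dup    → [-2, -2]
3      → [-2, -2, 3]
over   → [-2, -2, 3, -2]
-      → [-2, -2, 5]
/      → [-2, 0]
negate → [-2, 0]
10     → [-2, 0, 10]
drop   → [-2, 0]
over   → [-2, 0, -2]
+      → [-2, -2]
drop   → [-2]
4      → [-2, 4]
swap   → [4, -2]
swap   → [-2, 4]
negate → [-2, -4]
*      → [8]
drop   → []
2      → [2]
drop   → []
-2     → [-2]
negate → [2]

2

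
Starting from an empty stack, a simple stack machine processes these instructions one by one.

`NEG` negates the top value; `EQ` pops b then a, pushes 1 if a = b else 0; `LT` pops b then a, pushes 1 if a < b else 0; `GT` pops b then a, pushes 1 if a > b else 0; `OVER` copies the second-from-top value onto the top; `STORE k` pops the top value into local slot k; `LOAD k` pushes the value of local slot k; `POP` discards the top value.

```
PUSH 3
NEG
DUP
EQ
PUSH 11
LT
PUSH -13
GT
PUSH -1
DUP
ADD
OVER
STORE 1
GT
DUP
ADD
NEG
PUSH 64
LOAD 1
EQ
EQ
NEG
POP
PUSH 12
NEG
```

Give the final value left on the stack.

-12

PUSH 3   : 3
NEG      : -3
DUP      : -3 -3
EQ       : 1
PUSH 11  : 1 11
LT       : 1
PUSH -13 : 1 -13
GT       : 1
PUSH -1  : 1 -1
DUP      : 1 -1 -1
ADD      : 1 -2
OVER     : 1 -2 1
STORE 1  : 1 -2
GT       : 1
DUP      : 1 1
ADD      : 2
NEG      : -2
PUSH 64  : -2 64
LOAD 1   : -2 64 1
EQ       : -2 0
EQ       : 0
NEG      : 0
POP      : (empty)
PUSH 12  : 12
NEG      : -12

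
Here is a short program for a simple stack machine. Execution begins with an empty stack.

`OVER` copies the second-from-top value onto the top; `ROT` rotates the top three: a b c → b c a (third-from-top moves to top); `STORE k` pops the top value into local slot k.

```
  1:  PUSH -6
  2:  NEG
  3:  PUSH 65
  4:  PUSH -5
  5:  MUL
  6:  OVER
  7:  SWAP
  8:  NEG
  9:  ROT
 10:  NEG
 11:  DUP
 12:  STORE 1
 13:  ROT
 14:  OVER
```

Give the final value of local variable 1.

PUSH -6 → -6
NEG     → 6
PUSH 65 → 6 65
PUSH -5 → 6 65 -5
MUL     → 6 -325
OVER    → 6 -325 6
SWAP    → 6 6 -325
NEG     → 6 6 325
ROT     → 6 325 6
NEG     → 6 325 -6
DUP     → 6 325 -6 -6
STORE 1 → 6 325 -6
ROT     → 325 -6 6
OVER    → 325 -6 6 -6

-6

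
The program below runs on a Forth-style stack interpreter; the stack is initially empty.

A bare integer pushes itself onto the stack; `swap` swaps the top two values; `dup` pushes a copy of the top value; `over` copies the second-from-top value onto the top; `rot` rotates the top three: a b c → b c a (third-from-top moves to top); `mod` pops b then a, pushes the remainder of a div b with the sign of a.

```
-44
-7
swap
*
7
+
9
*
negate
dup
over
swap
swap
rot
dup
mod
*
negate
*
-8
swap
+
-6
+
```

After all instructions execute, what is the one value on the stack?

-44    → -44
-7     → -44 -7
swap   → -7 -44
*      → 308
7      → 308 7
+      → 315
9      → 315 9
*      → 2835
negate → -2835
dup    → -2835 -2835
over   → -2835 -2835 -2835
swap   → -2835 -2835 -2835
swap   → -2835 -2835 -2835
rot    → -2835 -2835 -2835
dup    → -2835 -2835 -2835 -2835
mod    → -2835 -2835 0
*      → -2835 0
negate → -2835 0
*      → 0
-8     → 0 -8
swap   → -8 0
+      → -8
-6     → -8 -6
+      → -14

-14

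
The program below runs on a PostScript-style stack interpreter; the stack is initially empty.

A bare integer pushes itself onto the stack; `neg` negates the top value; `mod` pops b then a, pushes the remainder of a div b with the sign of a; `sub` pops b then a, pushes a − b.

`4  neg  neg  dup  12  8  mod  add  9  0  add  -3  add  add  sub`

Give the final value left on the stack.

4   : 4
neg : -4
neg : 4
dup : 4 4
12  : 4 4 12
8   : 4 4 12 8
mod : 4 4 4
add : 4 8
9   : 4 8 9
0   : 4 8 9 0
add : 4 8 9
-3  : 4 8 9 -3
add : 4 8 6
add : 4 14
sub : -10

-10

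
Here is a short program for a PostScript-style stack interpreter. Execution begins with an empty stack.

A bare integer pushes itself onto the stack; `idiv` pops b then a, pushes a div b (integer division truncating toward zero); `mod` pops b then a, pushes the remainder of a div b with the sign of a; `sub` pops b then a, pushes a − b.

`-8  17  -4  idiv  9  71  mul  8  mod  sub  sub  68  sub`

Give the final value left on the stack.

-65

-8   → [-8]
17   → [-8, 17]
-4   → [-8, 17, -4]
idiv → [-8, -4]
9    → [-8, -4, 9]
71   → [-8, -4, 9, 71]
mul  → [-8, -4, 639]
8    → [-8, -4, 639, 8]
mod  → [-8, -4, 7]
sub  → [-8, -11]
sub  → [3]
68   → [3, 68]
sub  → [-65]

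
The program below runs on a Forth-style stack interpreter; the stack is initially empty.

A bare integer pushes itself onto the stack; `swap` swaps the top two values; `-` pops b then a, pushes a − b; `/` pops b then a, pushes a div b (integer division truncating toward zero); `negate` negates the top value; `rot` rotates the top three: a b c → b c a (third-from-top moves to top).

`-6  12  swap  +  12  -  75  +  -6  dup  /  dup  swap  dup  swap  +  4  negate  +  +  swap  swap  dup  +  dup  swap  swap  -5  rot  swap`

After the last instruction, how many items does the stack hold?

4

-6      -6
12      -6 12
swap    12 -6
+       6
12      6 12
-       -6
75      -6 75
+       69
-6      69 -6
dup     69 -6 -6
/       69 1
dup     69 1 1
swap    69 1 1
dup     69 1 1 1
swap    69 1 1 1
+       69 1 2
4       69 1 2 4
negate  69 1 2 -4
+       69 1 -2
+       69 -1
swap    -1 69
swap    69 -1
dup     69 -1 -1
+       69 -2
dup     69 -2 -2
swap    69 -2 -2
swap    69 -2 -2
-5      69 -2 -2 -5
rot     69 -2 -5 -2
swap    69 -2 -2 -5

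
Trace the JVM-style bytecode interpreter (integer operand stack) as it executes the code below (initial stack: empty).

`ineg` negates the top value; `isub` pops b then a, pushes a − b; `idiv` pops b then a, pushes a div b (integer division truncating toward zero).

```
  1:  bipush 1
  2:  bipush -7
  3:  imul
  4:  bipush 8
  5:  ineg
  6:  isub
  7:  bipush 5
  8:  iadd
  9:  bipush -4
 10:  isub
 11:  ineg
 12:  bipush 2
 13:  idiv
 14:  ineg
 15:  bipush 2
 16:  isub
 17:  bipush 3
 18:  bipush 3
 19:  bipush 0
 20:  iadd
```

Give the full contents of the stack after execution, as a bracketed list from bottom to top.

[3, 3, 3]

bipush 1  → 1
bipush -7 → 1 -7
imul      → -7
bipush 8  → -7 8
ineg      → -7 -8
isub      → 1
bipush 5  → 1 5
iadd      → 6
bipush -4 → 6 -4
isub      → 10
ineg      → -10
bipush 2  → -10 2
idiv      → -5
ineg      → 5
bipush 2  → 5 2
isub      → 3
bipush 3  → 3 3
bipush 3  → 3 3 3
bipush 0  → 3 3 3 0
iadd      → 3 3 3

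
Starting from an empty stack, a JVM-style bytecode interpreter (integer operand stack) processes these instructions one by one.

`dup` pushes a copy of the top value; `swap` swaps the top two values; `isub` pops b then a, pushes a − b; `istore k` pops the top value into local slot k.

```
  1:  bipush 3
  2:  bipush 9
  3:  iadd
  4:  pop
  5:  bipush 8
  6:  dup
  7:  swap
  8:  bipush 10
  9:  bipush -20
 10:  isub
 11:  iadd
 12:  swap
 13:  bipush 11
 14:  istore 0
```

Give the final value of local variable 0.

bipush 3   : 3
bipush 9   : 3 9
iadd       : 12
pop        : (empty)
bipush 8   : 8
dup        : 8 8
swap       : 8 8
bipush 10  : 8 8 10
bipush -20 : 8 8 10 -20
isub       : 8 8 30
iadd       : 8 38
swap       : 38 8
bipush 11  : 38 8 11
istore 0   : 38 8

11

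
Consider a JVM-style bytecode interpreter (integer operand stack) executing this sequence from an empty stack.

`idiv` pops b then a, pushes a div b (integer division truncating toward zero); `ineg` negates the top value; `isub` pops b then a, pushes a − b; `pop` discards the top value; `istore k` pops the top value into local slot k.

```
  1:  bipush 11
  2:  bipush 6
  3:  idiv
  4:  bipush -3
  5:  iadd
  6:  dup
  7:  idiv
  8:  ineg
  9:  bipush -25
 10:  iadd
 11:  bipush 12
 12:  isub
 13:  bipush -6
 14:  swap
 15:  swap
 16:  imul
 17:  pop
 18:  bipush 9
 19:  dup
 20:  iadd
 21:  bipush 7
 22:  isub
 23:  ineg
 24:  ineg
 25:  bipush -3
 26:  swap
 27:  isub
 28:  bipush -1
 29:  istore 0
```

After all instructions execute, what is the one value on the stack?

bipush 11   11
bipush 6    11 6
idiv        1
bipush -3   1 -3
iadd        -2
dup         -2 -2
idiv        1
ineg        -1
bipush -25  -1 -25
iadd        -26
bipush 12   -26 12
isub        -38
bipush -6   -38 -6
swap        -6 -38
swap        -38 -6
imul        228
pop         (empty)
bipush 9    9
dup         9 9
iadd        18
bipush 7    18 7
isub        11
ineg        -11
ineg        11
bipush -3   11 -3
swap        -3 11
isub        -14
bipush -1   -14 -1
istore 0    -14

-14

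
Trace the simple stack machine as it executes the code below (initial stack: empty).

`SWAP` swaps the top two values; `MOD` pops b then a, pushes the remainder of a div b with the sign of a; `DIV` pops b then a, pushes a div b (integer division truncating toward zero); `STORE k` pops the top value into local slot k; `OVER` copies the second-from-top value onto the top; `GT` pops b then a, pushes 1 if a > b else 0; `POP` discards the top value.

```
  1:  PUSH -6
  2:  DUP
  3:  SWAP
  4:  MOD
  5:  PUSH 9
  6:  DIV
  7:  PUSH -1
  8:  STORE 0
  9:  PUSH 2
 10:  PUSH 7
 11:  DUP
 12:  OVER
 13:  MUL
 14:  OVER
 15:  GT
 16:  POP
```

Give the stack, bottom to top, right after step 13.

PUSH -6 : -6
DUP     : -6 -6
SWAP    : -6 -6
MOD     : 0
PUSH 9  : 0 9
DIV     : 0
PUSH -1 : 0 -1
STORE 0 : 0
PUSH 2  : 0 2
PUSH 7  : 0 2 7
DUP     : 0 2 7 7
OVER    : 0 2 7 7 7
MUL     : 0 2 7 49

[0, 2, 7, 49]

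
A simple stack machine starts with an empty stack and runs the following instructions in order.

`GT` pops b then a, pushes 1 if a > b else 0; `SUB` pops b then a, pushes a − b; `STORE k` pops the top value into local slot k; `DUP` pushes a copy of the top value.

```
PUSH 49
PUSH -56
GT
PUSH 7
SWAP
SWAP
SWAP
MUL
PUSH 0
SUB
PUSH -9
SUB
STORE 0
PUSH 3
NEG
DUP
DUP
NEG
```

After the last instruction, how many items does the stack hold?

3

PUSH 49  → [49]
PUSH -56 → [49, -56]
GT       → [1]
PUSH 7   → [1, 7]
SWAP     → [7, 1]
SWAP     → [1, 7]
SWAP     → [7, 1]
MUL      → [7]
PUSH 0   → [7, 0]
SUB      → [7]
PUSH -9  → [7, -9]
SUB      → [16]
STORE 0  → []
PUSH 3   → [3]
NEG      → [-3]
DUP      → [-3, -3]
DUP      → [-3, -3, -3]
NEG      → [-3, -3, 3]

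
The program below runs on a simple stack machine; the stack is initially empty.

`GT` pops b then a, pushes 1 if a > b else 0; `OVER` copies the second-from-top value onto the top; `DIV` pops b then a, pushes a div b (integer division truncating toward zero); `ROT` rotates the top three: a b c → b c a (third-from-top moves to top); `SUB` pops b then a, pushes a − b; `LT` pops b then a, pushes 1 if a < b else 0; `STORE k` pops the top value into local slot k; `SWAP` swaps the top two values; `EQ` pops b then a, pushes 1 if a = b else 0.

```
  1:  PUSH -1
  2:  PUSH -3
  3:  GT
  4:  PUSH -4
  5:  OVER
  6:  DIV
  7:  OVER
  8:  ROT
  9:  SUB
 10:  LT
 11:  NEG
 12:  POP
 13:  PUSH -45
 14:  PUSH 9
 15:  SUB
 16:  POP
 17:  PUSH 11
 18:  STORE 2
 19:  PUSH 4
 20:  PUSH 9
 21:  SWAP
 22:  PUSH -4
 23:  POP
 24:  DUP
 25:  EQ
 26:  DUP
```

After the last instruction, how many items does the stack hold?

3

PUSH -1  -> -1
PUSH -3  -> -1 -3
GT       -> 1
PUSH -4  -> 1 -4
OVER     -> 1 -4 1
DIV      -> 1 -4
OVER     -> 1 -4 1
ROT      -> -4 1 1
SUB      -> -4 0
LT       -> 1
NEG      -> -1
POP      -> (empty)
PUSH -45 -> -45
PUSH 9   -> -45 9
SUB      -> -54
POP      -> (empty)
PUSH 11  -> 11
STORE 2  -> (empty)
PUSH 4   -> 4
PUSH 9   -> 4 9
SWAP     -> 9 4
PUSH -4  -> 9 4 -4
POP      -> 9 4
DUP      -> 9 4 4
EQ       -> 9 1
DUP      -> 9 1 1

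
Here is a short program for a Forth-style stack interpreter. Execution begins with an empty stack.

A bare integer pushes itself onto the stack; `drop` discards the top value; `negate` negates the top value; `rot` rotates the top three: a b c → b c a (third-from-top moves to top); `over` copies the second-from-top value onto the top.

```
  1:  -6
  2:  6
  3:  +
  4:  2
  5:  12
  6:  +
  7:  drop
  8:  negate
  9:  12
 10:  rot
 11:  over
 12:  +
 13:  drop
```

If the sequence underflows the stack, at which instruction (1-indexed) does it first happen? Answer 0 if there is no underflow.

-6     -> -6
6      -> -6 6
+      -> 0
2      -> 0 2
12     -> 0 2 12
+      -> 0 14
drop   -> 0
negate -> 0
12     -> 0 12
rot  — needs 3 operands, stack has 2 → underflow

10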